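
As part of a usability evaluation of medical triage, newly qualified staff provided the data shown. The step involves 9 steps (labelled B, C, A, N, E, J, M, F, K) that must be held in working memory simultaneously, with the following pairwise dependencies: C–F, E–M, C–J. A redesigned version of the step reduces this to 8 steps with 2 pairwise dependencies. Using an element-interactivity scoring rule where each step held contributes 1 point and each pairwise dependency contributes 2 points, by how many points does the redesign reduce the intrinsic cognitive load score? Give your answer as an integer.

3

Original: 9 × 1 + 3 × 2 = 9 + 6 = 15.
Redesigned: 8 × 1 + 2 × 2 = 8 + 4 = 12.
Reduction = 15 − 12 = 3.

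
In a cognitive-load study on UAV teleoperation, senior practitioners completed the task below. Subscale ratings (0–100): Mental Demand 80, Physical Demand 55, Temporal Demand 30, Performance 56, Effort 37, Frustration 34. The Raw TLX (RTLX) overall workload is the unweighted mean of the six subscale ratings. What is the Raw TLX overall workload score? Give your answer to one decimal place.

48.7

Sum of ratings = 80 + 55 + 30 + 56 + 37 + 34 = 292.
RTLX = 292 / 6 = 48.6667 ≈ 48.7.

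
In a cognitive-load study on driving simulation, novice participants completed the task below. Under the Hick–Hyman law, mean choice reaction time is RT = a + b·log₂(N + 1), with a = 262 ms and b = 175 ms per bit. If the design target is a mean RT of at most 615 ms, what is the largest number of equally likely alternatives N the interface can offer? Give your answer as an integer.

3

Set 262 + 175·log₂(N + 1) ≤ 615.
log₂(N + 1) ≤ (615 − 262) / 175 = 2.0171.
N + 1 ≤ 2^2.0171 = 4.0477.
N ≤ 3.0477, so the largest integer N is 3.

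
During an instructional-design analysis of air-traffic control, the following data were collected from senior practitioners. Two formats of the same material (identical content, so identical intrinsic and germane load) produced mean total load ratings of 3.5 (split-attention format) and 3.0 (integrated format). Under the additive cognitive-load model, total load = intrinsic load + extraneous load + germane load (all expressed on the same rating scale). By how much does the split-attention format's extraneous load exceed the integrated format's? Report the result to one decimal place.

Intrinsic and germane load are equal across formats, so the difference in total load equals the difference in extraneous load.
Extraneous-load difference = 3.5 − 3.0 = 0.5.

0.5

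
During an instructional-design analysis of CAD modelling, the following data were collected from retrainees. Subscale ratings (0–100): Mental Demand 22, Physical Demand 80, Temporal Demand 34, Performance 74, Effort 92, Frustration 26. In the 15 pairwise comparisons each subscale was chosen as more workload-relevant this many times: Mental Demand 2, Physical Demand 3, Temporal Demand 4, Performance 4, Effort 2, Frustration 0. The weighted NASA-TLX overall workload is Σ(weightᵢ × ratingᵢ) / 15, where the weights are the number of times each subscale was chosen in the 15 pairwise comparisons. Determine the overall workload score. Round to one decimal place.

60.0

The tallies are the weights (they sum to 15).
Weighted sum = 2·22 + 3·80 + 4·34 + 4·74 + 2·92 + 0·26
            = 44 + 240 + 136 + 296 + 184 + 0 = 900.
Overall workload = 900 / 15 = 60.0000 ≈ 60.0.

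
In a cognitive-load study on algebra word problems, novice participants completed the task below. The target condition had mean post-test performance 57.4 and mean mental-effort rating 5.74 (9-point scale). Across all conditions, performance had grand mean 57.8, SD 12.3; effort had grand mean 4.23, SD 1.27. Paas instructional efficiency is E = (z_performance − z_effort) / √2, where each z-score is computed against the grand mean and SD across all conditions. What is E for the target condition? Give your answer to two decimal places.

-0.86

z_performance = (57.4 − 57.8) / 12.3 = -0.4000 / 12.3 = -0.0325.
z_effort = (5.74 − 4.23) / 1.27 = 1.5100 / 1.27 = 1.1890.
z_P − z_E = -0.0325 − 1.1890 = -1.2215.
E = -1.2215 / √2 = -1.2215 / 1.41421 = -0.8637 ≈ -0.86.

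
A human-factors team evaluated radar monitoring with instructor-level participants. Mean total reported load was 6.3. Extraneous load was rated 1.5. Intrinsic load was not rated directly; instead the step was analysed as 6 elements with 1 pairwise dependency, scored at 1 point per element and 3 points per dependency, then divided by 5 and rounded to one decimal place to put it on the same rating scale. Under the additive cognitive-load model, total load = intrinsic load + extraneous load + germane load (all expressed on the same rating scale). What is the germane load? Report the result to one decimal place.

Intrinsic (element-interactivity): (6 × 1 + 1 × 3) / 5 = 9 / 5 = 1.8000 → 1.8.
germane load = total − intrinsic − extraneous
             = 6.3 − 1.8 − 1.5 = 3.0.

3.0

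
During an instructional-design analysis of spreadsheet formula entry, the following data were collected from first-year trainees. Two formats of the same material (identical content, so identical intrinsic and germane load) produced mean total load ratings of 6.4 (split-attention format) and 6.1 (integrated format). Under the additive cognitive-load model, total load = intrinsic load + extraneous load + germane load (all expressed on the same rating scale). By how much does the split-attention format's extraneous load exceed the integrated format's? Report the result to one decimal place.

Intrinsic and germane load are equal across formats, so the difference in total load equals the difference in extraneous load.
Extraneous-load difference = 6.4 − 6.1 = 0.3.

0.3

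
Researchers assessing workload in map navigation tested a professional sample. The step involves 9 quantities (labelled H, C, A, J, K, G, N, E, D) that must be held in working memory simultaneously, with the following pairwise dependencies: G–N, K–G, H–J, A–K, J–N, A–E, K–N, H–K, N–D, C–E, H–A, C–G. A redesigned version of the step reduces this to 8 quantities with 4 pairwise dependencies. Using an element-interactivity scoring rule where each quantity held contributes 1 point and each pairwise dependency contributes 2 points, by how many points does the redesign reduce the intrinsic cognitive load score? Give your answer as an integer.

Original: 9 × 1 + 12 × 2 = 9 + 24 = 33.
Redesigned: 8 × 1 + 4 × 2 = 8 + 8 = 16.
Reduction = 33 − 16 = 17.

17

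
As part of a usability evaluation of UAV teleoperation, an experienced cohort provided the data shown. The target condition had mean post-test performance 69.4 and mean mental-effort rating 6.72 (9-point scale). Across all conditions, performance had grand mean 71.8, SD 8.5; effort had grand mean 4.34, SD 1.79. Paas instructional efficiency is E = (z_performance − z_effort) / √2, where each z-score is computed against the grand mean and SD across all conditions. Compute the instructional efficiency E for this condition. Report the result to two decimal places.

z_performance = (69.4 − 71.8) / 8.5 = -2.4000 / 8.5 = -0.2824.
z_effort = (6.72 − 4.34) / 1.79 = 2.3800 / 1.79 = 1.3296.
z_P − z_E = -0.2824 − 1.3296 = -1.6120.
E = -1.6120 / √2 = -1.6120 / 1.41421 = -1.1399 ≈ -1.14.

-1.14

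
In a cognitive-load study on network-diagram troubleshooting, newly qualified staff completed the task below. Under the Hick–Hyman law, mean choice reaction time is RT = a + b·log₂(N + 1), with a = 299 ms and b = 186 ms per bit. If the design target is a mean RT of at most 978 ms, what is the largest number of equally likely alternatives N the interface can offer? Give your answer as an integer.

11

Set 299 + 186·log₂(N + 1) ≤ 978.
log₂(N + 1) ≤ (978 − 299) / 186 = 3.6505.
N + 1 ≤ 2^3.6505 = 12.5577.
N ≤ 11.5577, so the largest integer N is 11.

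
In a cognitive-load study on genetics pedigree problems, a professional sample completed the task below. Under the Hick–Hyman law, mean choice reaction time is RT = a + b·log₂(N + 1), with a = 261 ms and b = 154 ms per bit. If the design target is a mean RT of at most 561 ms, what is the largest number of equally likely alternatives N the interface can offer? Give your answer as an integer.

2

Set 261 + 154·log₂(N + 1) ≤ 561.
log₂(N + 1) ≤ (561 − 261) / 154 = 1.9481.
N + 1 ≤ 2^1.9481 = 3.8587.
N ≤ 2.8587, so the largest integer N is 2.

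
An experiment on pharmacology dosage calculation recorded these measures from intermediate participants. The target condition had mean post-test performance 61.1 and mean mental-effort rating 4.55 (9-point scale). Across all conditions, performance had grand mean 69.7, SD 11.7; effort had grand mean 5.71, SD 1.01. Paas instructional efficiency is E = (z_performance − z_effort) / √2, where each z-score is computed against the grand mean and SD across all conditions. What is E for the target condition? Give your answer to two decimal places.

0.29

z_performance = (61.1 − 69.7) / 11.7 = -8.6000 / 11.7 = -0.7350.
z_effort = (4.55 − 5.71) / 1.01 = -1.1600 / 1.01 = -1.1485.
z_P − z_E = -0.7350 − (-1.1485) = 0.4135.
E = 0.4135 / √2 = 0.4135 / 1.41421 = 0.2924 ≈ 0.29.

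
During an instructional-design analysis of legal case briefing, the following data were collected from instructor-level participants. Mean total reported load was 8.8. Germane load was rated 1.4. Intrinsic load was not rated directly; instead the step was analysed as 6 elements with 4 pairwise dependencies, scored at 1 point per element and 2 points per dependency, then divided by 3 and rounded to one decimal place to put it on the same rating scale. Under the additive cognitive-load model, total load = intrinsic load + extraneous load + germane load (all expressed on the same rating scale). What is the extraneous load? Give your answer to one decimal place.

2.7

Intrinsic (element-interactivity): (6 × 1 + 4 × 2) / 3 = 14 / 3 = 4.6667 → 4.7.
extraneous load = total − intrinsic − germane
             = 8.8 − 4.7 − 1.4 = 2.7.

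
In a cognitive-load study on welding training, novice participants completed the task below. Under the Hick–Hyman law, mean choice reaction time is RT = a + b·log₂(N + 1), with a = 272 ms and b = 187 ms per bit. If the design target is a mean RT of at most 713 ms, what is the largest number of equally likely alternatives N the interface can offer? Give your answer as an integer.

4

Set 272 + 187·log₂(N + 1) ≤ 713.
log₂(N + 1) ≤ (713 − 272) / 187 = 2.3583.
N + 1 ≤ 2^2.3583 = 5.1277.
N ≤ 4.1277, so the largest integer N is 4.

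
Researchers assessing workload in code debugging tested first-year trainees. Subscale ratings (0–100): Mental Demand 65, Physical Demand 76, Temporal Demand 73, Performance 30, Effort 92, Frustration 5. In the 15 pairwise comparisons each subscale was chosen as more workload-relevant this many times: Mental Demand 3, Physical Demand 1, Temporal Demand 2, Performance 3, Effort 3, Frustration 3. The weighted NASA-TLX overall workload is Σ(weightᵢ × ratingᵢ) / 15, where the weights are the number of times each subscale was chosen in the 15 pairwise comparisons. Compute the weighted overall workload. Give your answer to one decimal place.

The tallies are the weights (they sum to 15).
Weighted sum = 3·65 + 1·76 + 2·73 + 3·30 + 3·92 + 3·5
            = 195 + 76 + 146 + 90 + 276 + 15 = 798.
Overall workload = 798 / 15 = 53.2000 ≈ 53.2.

53.2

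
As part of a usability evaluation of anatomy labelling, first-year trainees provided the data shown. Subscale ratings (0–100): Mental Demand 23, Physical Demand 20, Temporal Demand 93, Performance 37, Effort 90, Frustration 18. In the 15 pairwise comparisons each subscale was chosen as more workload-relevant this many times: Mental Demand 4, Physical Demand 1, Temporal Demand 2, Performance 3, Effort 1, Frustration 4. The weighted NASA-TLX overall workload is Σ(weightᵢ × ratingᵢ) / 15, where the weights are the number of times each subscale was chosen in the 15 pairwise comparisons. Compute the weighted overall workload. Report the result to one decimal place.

The tallies are the weights (they sum to 15).
Weighted sum = 4·23 + 1·20 + 2·93 + 3·37 + 1·90 + 4·18
            = 92 + 20 + 186 + 111 + 90 + 72 = 571.
Overall workload = 571 / 15 = 38.0667 ≈ 38.1.

38.1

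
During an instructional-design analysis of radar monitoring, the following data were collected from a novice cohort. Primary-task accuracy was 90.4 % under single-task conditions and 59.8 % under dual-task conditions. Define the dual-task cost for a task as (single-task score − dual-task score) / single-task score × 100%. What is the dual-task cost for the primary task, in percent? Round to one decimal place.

33.8

Cost = (90.4 − 59.8) / 90.4 × 100%
     = 30.6000 / 90.4 × 100% = 33.8496%.
≈ 33.8%.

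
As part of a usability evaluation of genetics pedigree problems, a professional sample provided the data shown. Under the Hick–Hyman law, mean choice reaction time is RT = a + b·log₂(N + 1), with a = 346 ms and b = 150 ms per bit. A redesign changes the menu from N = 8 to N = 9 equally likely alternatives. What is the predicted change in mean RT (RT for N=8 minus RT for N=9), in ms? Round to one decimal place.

-22.8

RT(8) = 346 + 150·log₂(9) = 346 + 150·3.1699 = 821.4850 ms.
RT(9) = 346 + 150·log₂(10) = 346 + 150·3.3219 = 844.2850 ms.
Difference = 821.4850 − 844.2850 = -22.8000 ≈ -22.8 ms.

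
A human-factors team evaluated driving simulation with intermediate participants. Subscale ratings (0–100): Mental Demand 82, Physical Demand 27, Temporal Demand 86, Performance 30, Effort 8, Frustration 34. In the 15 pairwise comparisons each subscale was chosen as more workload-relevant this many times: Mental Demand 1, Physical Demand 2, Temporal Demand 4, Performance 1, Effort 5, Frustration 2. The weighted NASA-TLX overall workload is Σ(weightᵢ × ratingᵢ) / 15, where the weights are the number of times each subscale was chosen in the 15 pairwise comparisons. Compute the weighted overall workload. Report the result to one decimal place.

The tallies are the weights (they sum to 15).
Weighted sum = 1·82 + 2·27 + 4·86 + 1·30 + 5·8 + 2·34
            = 82 + 54 + 344 + 30 + 40 + 68 = 618.
Overall workload = 618 / 15 = 41.2000 ≈ 41.2.

41.2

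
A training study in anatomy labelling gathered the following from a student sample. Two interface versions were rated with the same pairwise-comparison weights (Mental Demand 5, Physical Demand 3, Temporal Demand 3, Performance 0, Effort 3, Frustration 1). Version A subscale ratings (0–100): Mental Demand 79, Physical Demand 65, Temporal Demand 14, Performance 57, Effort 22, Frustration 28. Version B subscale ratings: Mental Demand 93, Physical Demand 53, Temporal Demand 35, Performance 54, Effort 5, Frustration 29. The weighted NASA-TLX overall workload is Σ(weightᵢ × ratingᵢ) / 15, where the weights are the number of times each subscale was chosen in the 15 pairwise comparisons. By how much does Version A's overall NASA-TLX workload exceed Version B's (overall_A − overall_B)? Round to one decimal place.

-3.1

Version A weighted sum = 5·79 + 3·65 + 3·14 + 0·57 + 3·22 + 1·28 = 395 + 195 + 42 + 0 + 66 + 28 = 726; overall_A = 726/15 = 48.4000.
Version B weighted sum = 5·93 + 3·53 + 3·35 + 0·54 + 3·5 + 1·29 = 465 + 159 + 105 + 0 + 15 + 29 = 773; overall_B = 773/15 = 51.5333.
Difference = 48.4000 − 51.5333 = -3.1333 ≈ -3.1.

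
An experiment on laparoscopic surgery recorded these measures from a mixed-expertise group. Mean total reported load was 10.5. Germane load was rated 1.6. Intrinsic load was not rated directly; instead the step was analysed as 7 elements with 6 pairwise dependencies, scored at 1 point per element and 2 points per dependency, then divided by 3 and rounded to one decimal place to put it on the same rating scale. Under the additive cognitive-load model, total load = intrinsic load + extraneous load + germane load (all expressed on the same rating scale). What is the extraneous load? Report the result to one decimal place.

Intrinsic (element-interactivity): (7 × 1 + 6 × 2) / 3 = 19 / 3 = 6.3333 → 6.3.
extraneous load = total − intrinsic − germane
             = 10.5 − 6.3 − 1.6 = 2.6.

2.6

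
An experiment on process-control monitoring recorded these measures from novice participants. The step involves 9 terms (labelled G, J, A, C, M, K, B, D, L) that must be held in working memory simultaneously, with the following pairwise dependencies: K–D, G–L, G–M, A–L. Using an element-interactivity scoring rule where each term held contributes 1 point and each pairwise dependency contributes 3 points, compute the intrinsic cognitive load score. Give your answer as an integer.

Count of terms held simultaneously: 9.
Count of pairwise dependencies listed: 4.
Element contribution: 9 × 1 = 9.
Interaction contribution: 4 × 3 = 12.
Intrinsic load = 9 + 12 = 21.

21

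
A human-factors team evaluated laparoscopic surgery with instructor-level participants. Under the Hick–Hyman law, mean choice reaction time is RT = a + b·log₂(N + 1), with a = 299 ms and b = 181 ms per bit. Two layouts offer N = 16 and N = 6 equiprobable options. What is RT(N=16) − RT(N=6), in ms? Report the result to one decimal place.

231.7

RT(16) = 299 + 181·log₂(17) = 299 + 181·4.0875 = 1038.8375 ms.
RT(6) = 299 + 181·log₂(7) = 299 + 181·2.8074 = 807.1394 ms.
Difference = 1038.8375 − 807.1394 = 231.6981 ≈ 231.7 ms.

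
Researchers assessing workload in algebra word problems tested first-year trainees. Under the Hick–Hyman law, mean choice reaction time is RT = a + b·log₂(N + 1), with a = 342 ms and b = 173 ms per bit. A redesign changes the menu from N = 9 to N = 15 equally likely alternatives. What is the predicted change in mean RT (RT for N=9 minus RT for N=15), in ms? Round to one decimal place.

RT(9) = 342 + 173·log₂(10) = 342 + 173·3.3219 = 916.6887 ms.
RT(15) = 342 + 173·log₂(16) = 342 + 173·4.0000 = 1034.0000 ms.
Difference = 916.6887 − 1034.0000 = -117.3113 ≈ -117.3 ms.

-117.3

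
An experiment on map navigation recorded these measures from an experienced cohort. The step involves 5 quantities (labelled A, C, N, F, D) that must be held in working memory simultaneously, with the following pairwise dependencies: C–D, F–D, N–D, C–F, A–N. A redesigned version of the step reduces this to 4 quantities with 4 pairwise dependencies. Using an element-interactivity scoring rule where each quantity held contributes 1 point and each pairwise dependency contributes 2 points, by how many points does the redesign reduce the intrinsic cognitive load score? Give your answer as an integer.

3

Original: 5 × 1 + 5 × 2 = 5 + 10 = 15.
Redesigned: 4 × 1 + 4 × 2 = 4 + 8 = 12.
Reduction = 15 − 12 = 3.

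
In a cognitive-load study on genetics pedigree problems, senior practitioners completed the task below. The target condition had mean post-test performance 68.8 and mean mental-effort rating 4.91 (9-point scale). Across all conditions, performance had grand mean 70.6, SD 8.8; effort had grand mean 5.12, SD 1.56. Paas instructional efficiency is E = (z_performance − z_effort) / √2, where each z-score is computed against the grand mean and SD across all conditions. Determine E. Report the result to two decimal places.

z_performance = (68.8 − 70.6) / 8.8 = -1.8000 / 8.8 = -0.2045.
z_effort = (4.91 − 5.12) / 1.56 = -0.2100 / 1.56 = -0.1346.
z_P − z_E = -0.2045 − (-0.1346) = -0.0699.
E = -0.0699 / √2 = -0.0699 / 1.41421 = -0.0494 ≈ -0.05.

-0.05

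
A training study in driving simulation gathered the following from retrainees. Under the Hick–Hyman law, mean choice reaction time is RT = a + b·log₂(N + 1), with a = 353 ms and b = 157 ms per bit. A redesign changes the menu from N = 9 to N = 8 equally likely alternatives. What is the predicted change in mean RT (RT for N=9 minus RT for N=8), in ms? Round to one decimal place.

RT(9) = 353 + 157·log₂(10) = 353 + 157·3.3219 = 874.5383 ms.
RT(8) = 353 + 157·log₂(9) = 353 + 157·3.1699 = 850.6743 ms.
Difference = 874.5383 − 850.6743 = 23.8640 ≈ 23.9 ms.

23.9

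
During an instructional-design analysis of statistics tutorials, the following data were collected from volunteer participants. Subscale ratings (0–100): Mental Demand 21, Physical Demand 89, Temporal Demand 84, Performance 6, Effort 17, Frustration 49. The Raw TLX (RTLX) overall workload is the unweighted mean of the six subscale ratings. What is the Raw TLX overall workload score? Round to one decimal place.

44.3

Sum of ratings = 21 + 89 + 84 + 6 + 17 + 49 = 266.
RTLX = 266 / 6 = 44.3333 ≈ 44.3.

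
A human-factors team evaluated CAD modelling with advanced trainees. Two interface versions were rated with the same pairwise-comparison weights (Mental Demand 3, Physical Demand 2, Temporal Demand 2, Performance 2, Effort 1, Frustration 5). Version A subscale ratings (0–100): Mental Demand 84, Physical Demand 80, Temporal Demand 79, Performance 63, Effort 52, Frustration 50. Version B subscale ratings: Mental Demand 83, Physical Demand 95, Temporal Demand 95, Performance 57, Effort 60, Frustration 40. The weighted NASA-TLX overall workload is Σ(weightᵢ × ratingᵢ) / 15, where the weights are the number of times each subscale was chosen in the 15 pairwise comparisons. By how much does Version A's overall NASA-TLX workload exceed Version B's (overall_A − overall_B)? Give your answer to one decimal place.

Version A weighted sum = 3·84 + 2·80 + 2·79 + 2·63 + 1·52 + 5·50 = 252 + 160 + 158 + 126 + 52 + 250 = 998; overall_A = 998/15 = 66.5333.
Version B weighted sum = 3·83 + 2·95 + 2·95 + 2·57 + 1·60 + 5·40 = 249 + 190 + 190 + 114 + 60 + 200 = 1003; overall_B = 1003/15 = 66.8667.
Difference = 66.5333 − 66.8667 = -0.3334 ≈ -0.3.

-0.3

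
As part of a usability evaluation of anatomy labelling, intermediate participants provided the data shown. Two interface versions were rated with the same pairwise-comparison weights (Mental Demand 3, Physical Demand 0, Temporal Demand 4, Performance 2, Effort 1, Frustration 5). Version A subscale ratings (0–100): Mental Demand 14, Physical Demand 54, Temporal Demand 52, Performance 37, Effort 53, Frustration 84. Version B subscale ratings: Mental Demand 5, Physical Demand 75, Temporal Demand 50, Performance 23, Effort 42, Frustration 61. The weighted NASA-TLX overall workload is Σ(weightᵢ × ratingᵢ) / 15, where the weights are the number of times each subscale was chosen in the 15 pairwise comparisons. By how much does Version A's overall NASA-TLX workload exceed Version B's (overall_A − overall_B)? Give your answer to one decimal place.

12.6

Version A weighted sum = 3·14 + 0·54 + 4·52 + 2·37 + 1·53 + 5·84 = 42 + 0 + 208 + 74 + 53 + 420 = 797; overall_A = 797/15 = 53.1333.
Version B weighted sum = 3·5 + 0·75 + 4·50 + 2·23 + 1·42 + 5·61 = 15 + 0 + 200 + 46 + 42 + 305 = 608; overall_B = 608/15 = 40.5333.
Difference = 53.1333 − 40.5333 = 12.6000 ≈ 12.6.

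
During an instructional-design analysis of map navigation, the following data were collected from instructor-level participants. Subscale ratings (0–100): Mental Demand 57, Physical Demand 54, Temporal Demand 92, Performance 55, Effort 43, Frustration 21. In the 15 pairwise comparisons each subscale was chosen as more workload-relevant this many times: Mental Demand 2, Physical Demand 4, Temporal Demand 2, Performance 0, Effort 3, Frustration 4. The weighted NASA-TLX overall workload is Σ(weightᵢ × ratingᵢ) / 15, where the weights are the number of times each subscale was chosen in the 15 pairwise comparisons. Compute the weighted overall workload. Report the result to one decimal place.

The tallies are the weights (they sum to 15).
Weighted sum = 2·57 + 4·54 + 2·92 + 0·55 + 3·43 + 4·21
            = 114 + 216 + 184 + 0 + 129 + 84 = 727.
Overall workload = 727 / 15 = 48.4667 ≈ 48.5.

48.5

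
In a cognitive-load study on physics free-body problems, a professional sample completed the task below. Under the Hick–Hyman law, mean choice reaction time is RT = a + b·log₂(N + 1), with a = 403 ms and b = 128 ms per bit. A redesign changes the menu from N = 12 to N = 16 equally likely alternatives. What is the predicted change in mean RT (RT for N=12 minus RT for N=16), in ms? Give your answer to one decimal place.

RT(12) = 403 + 128·log₂(13) = 403 + 128·3.7004 = 876.6512 ms.
RT(16) = 403 + 128·log₂(17) = 403 + 128·4.0875 = 926.2000 ms.
Difference = 876.6512 − 926.2000 = -49.5488 ≈ -49.5 ms.

-49.5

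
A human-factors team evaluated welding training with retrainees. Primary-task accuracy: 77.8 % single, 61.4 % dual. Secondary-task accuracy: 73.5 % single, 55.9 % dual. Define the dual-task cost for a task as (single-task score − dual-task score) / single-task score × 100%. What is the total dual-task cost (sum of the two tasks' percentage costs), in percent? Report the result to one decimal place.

Primary cost = (77.8 − 61.4) / 77.8 × 100% = 21.0797%.
Secondary cost = (73.5 − 55.9) / 73.5 × 100% = 23.9456%.
Total = 21.0797% + 23.9456% = 45.0253% ≈ 45.0%.

45.0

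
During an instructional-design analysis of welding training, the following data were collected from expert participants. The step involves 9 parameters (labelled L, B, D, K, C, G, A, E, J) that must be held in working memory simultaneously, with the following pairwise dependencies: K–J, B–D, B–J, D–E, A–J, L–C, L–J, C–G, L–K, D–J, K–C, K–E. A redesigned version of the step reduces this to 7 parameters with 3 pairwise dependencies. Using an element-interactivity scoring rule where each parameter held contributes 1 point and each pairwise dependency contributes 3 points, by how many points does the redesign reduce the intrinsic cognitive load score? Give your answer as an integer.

29

Original: 9 × 1 + 12 × 3 = 9 + 36 = 45.
Redesigned: 7 × 1 + 3 × 3 = 7 + 9 = 16.
Reduction = 45 − 16 = 29.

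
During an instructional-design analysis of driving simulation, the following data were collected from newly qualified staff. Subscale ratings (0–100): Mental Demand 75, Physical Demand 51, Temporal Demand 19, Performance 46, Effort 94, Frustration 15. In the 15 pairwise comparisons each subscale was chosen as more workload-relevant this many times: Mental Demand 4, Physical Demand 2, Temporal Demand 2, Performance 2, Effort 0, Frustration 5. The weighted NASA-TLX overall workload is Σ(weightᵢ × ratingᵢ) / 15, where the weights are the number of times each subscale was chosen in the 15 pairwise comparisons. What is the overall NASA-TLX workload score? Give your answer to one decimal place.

40.5

The tallies are the weights (they sum to 15).
Weighted sum = 4·75 + 2·51 + 2·19 + 2·46 + 0·94 + 5·15
            = 300 + 102 + 38 + 92 + 0 + 75 = 607.
Overall workload = 607 / 15 = 40.4667 ≈ 40.5.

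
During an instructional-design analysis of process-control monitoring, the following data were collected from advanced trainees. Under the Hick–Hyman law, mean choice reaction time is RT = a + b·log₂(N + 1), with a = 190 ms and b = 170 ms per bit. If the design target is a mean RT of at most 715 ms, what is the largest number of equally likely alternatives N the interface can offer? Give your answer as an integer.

Set 190 + 170·log₂(N + 1) ≤ 715.
log₂(N + 1) ≤ (715 − 190) / 170 = 3.0882.
N + 1 ≤ 2^3.0882 = 8.5043.
N ≤ 7.5043, so the largest integer N is 7.

7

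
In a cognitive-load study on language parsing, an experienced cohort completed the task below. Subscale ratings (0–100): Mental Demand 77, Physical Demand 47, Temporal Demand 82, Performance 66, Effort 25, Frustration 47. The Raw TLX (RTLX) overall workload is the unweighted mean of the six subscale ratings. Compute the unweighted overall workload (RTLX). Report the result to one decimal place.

Sum of ratings = 77 + 47 + 82 + 66 + 25 + 47 = 344.
RTLX = 344 / 6 = 57.3333 ≈ 57.3.

57.3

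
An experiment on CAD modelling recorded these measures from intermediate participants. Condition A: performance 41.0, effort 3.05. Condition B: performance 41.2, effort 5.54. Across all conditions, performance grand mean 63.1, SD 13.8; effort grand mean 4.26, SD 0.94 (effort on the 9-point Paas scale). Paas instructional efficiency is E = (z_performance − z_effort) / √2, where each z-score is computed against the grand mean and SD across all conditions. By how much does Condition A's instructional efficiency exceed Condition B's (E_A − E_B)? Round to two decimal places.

Condition A: z_P = (41.0 − 63.1)/13.8 = -1.6014; z_E = (3.05 − 4.26)/0.94 = -1.2872; E_A = (-1.6014 − (-1.2872))/√2 = -0.2222.
Condition B: z_P = (41.2 − 63.1)/13.8 = -1.5870; z_E = (5.54 − 4.26)/0.94 = 1.3617; E_B = (-1.5870 − 1.3617)/√2 = -2.0850.
E_A − E_B = -0.2222 − (-2.0850) = 1.8628 ≈ 1.86.

1.86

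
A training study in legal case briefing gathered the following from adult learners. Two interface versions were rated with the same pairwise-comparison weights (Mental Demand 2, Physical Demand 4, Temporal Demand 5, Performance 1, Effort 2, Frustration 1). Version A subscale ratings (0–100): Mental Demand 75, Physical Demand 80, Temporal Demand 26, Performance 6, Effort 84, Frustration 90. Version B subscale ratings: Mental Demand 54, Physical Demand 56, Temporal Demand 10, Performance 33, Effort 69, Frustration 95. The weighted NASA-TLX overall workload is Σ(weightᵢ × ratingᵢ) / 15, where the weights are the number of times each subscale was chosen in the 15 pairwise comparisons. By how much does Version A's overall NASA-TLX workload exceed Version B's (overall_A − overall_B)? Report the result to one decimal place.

Version A weighted sum = 2·75 + 4·80 + 5·26 + 1·6 + 2·84 + 1·90 = 150 + 320 + 130 + 6 + 168 + 90 = 864; overall_A = 864/15 = 57.6000.
Version B weighted sum = 2·54 + 4·56 + 5·10 + 1·33 + 2·69 + 1·95 = 108 + 224 + 50 + 33 + 138 + 95 = 648; overall_B = 648/15 = 43.2000.
Difference = 57.6000 − 43.2000 = 14.4000 ≈ 14.4.

14.4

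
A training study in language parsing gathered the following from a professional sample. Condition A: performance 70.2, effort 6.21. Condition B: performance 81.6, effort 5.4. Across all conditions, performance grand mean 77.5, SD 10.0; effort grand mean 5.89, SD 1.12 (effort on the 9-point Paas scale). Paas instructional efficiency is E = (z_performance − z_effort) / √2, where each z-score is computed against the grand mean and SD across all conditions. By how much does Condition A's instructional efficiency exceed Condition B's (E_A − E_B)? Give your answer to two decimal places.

Condition A: z_P = (70.2 − 77.5)/10.0 = -0.7300; z_E = (6.21 − 5.89)/1.12 = 0.2857; E_A = (-0.7300 − 0.2857)/√2 = -0.7182.
Condition B: z_P = (81.6 − 77.5)/10.0 = 0.4100; z_E = (5.4 − 5.89)/1.12 = -0.4375; E_B = (0.4100 − (-0.4375))/√2 = 0.5993.
E_A − E_B = -0.7182 − 0.5993 = -1.3175 ≈ -1.32.

-1.32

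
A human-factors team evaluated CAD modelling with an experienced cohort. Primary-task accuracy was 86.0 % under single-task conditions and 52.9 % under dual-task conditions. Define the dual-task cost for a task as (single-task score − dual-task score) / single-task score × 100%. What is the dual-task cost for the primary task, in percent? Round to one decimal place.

38.5

Cost = (86.0 − 52.9) / 86.0 × 100%
     = 33.1000 / 86.0 × 100% = 38.4884%.
≈ 38.5%.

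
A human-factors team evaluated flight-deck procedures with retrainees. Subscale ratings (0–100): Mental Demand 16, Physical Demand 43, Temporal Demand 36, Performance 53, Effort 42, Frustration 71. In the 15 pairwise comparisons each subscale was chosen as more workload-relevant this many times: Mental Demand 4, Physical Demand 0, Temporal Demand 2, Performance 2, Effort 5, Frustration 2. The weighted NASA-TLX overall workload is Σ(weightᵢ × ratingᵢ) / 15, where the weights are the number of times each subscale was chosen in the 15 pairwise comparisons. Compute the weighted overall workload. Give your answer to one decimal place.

39.6

The tallies are the weights (they sum to 15).
Weighted sum = 4·16 + 0·43 + 2·36 + 2·53 + 5·42 + 2·71
            = 64 + 0 + 72 + 106 + 210 + 142 = 594.
Overall workload = 594 / 15 = 39.6000 ≈ 39.6.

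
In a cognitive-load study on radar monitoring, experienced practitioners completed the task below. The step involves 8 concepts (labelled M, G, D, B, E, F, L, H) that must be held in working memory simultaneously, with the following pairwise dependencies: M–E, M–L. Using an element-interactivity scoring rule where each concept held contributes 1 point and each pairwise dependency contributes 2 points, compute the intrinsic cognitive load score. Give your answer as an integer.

Count of concepts held simultaneously: 8.
Count of pairwise dependencies listed: 2.
Element contribution: 8 × 1 = 8.
Interaction contribution: 2 × 2 = 4.
Intrinsic load = 8 + 4 = 12.

12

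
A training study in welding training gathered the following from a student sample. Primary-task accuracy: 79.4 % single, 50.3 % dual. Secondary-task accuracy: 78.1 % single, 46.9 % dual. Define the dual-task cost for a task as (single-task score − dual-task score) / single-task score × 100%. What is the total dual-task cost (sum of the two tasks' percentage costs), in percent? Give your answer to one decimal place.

76.6

Primary cost = (79.4 − 50.3) / 79.4 × 100% = 36.6499%.
Secondary cost = (78.1 − 46.9) / 78.1 × 100% = 39.9488%.
Total = 36.6499% + 39.9488% = 76.5987% ≈ 76.6%.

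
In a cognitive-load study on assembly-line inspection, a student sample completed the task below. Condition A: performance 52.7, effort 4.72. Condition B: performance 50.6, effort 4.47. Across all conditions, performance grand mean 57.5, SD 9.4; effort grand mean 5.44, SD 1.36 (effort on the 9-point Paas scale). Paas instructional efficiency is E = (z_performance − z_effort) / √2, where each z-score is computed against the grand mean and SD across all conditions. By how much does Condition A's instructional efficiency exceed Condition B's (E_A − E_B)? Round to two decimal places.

Condition A: z_P = (52.7 − 57.5)/9.4 = -0.5106; z_E = (4.72 − 5.44)/1.36 = -0.5294; E_A = (-0.5106 − (-0.5294))/√2 = 0.0133.
Condition B: z_P = (50.6 − 57.5)/9.4 = -0.7340; z_E = (4.47 − 5.44)/1.36 = -0.7132; E_B = (-0.7340 − (-0.7132))/√2 = -0.0147.
E_A − E_B = 0.0133 − (-0.0147) = 0.0280 ≈ 0.03.

0.03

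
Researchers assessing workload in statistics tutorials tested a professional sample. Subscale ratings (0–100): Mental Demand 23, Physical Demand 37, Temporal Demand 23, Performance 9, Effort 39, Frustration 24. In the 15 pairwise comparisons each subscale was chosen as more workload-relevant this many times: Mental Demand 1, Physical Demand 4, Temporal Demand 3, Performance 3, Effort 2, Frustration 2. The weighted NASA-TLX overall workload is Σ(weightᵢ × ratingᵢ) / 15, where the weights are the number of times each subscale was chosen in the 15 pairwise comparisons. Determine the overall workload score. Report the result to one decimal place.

The tallies are the weights (they sum to 15).
Weighted sum = 1·23 + 4·37 + 3·23 + 3·9 + 2·39 + 2·24
            = 23 + 148 + 69 + 27 + 78 + 48 = 393.
Overall workload = 393 / 15 = 26.2000 ≈ 26.2.

26.2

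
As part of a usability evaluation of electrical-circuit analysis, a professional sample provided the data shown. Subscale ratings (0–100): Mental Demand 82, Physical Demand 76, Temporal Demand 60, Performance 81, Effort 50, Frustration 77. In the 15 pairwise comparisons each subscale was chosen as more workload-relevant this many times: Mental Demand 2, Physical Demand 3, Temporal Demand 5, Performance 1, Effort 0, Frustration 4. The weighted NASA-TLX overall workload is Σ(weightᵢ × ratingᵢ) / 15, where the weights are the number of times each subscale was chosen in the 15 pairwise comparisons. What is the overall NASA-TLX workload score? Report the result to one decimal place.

The tallies are the weights (they sum to 15).
Weighted sum = 2·82 + 3·76 + 5·60 + 1·81 + 0·50 + 4·77
            = 164 + 228 + 300 + 81 + 0 + 308 = 1081.
Overall workload = 1081 / 15 = 72.0667 ≈ 72.1.

72.1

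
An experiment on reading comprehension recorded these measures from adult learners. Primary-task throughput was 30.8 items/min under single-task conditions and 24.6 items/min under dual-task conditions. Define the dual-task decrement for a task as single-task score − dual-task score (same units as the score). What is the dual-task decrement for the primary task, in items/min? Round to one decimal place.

Decrement = 30.8 − 24.6 = 6.2000 items/min ≈ 6.2 items/min.

6.2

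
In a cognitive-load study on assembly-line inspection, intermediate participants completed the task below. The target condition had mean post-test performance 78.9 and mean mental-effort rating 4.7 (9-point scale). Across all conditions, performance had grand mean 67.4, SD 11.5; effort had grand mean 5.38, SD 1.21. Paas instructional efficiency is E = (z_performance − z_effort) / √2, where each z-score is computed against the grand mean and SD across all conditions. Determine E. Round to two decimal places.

z_performance = (78.9 − 67.4) / 11.5 = 11.5000 / 11.5 = 1.0000.
z_effort = (4.7 − 5.38) / 1.21 = -0.6800 / 1.21 = -0.5620.
z_P − z_E = 1.0000 − (-0.5620) = 1.5620.
E = 1.5620 / √2 = 1.5620 / 1.41421 = 1.1045 ≈ 1.10.

1.10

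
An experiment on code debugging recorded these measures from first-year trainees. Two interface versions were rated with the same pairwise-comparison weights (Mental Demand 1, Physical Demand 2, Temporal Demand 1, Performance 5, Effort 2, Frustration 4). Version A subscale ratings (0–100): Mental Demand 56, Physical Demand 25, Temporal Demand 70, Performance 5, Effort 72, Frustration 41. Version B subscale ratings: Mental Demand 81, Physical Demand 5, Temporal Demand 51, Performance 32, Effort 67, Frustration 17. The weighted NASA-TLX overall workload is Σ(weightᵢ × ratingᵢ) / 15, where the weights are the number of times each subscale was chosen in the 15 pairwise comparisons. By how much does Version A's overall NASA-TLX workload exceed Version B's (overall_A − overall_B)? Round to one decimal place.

0.3

Version A weighted sum = 1·56 + 2·25 + 1·70 + 5·5 + 2·72 + 4·41 = 56 + 50 + 70 + 25 + 144 + 164 = 509; overall_A = 509/15 = 33.9333.
Version B weighted sum = 1·81 + 2·5 + 1·51 + 5·32 + 2·67 + 4·17 = 81 + 10 + 51 + 160 + 134 + 68 = 504; overall_B = 504/15 = 33.6000.
Difference = 33.9333 − 33.6000 = 0.3333 ≈ 0.3.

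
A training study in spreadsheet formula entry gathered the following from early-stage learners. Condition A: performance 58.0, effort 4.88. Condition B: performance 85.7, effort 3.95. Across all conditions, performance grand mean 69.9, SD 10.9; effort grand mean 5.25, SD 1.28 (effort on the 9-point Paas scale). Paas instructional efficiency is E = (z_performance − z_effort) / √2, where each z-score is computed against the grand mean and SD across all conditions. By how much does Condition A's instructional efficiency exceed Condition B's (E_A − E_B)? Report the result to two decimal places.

Condition A: z_P = (58.0 − 69.9)/10.9 = -1.0917; z_E = (4.88 − 5.25)/1.28 = -0.2891; E_A = (-1.0917 − (-0.2891))/√2 = -0.5675.
Condition B: z_P = (85.7 − 69.9)/10.9 = 1.4495; z_E = (3.95 − 5.25)/1.28 = -1.0156; E_B = (1.4495 − (-1.0156))/√2 = 1.7431.
E_A − E_B = -0.5675 − 1.7431 = -2.3106 ≈ -2.31.

-2.31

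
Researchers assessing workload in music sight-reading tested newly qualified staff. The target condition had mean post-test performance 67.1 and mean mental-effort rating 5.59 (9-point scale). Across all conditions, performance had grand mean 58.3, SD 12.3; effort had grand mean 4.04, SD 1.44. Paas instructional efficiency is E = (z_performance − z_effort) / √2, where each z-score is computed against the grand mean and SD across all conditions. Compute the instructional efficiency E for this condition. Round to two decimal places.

-0.26

z_performance = (67.1 − 58.3) / 12.3 = 8.8000 / 12.3 = 0.7154.
z_effort = (5.59 − 4.04) / 1.44 = 1.5500 / 1.44 = 1.0764.
z_P − z_E = 0.7154 − 1.0764 = -0.3610.
E = -0.3610 / √2 = -0.3610 / 1.41421 = -0.2553 ≈ -0.26.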